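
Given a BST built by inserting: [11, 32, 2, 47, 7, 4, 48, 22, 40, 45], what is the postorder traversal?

Tree insertion order: [11, 32, 2, 47, 7, 4, 48, 22, 40, 45]
Tree (level-order array): [11, 2, 32, None, 7, 22, 47, 4, None, None, None, 40, 48, None, None, None, 45]
Postorder traversal: [4, 7, 2, 22, 45, 40, 48, 47, 32, 11]


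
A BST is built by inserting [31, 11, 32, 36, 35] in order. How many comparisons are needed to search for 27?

Search path for 27: 31 -> 11
Found: False
Comparisons: 2


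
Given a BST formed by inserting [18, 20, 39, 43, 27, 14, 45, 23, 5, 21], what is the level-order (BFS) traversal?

Tree insertion order: [18, 20, 39, 43, 27, 14, 45, 23, 5, 21]
Tree (level-order array): [18, 14, 20, 5, None, None, 39, None, None, 27, 43, 23, None, None, 45, 21]
BFS from the root, enqueuing left then right child of each popped node:
  queue [18] -> pop 18, enqueue [14, 20], visited so far: [18]
  queue [14, 20] -> pop 14, enqueue [5], visited so far: [18, 14]
  queue [20, 5] -> pop 20, enqueue [39], visited so far: [18, 14, 20]
  queue [5, 39] -> pop 5, enqueue [none], visited so far: [18, 14, 20, 5]
  queue [39] -> pop 39, enqueue [27, 43], visited so far: [18, 14, 20, 5, 39]
  queue [27, 43] -> pop 27, enqueue [23], visited so far: [18, 14, 20, 5, 39, 27]
  queue [43, 23] -> pop 43, enqueue [45], visited so far: [18, 14, 20, 5, 39, 27, 43]
  queue [23, 45] -> pop 23, enqueue [21], visited so far: [18, 14, 20, 5, 39, 27, 43, 23]
  queue [45, 21] -> pop 45, enqueue [none], visited so far: [18, 14, 20, 5, 39, 27, 43, 23, 45]
  queue [21] -> pop 21, enqueue [none], visited so far: [18, 14, 20, 5, 39, 27, 43, 23, 45, 21]
Result: [18, 14, 20, 5, 39, 27, 43, 23, 45, 21]


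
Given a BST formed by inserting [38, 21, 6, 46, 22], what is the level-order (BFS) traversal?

Tree insertion order: [38, 21, 6, 46, 22]
Tree (level-order array): [38, 21, 46, 6, 22]
BFS from the root, enqueuing left then right child of each popped node:
  queue [38] -> pop 38, enqueue [21, 46], visited so far: [38]
  queue [21, 46] -> pop 21, enqueue [6, 22], visited so far: [38, 21]
  queue [46, 6, 22] -> pop 46, enqueue [none], visited so far: [38, 21, 46]
  queue [6, 22] -> pop 6, enqueue [none], visited so far: [38, 21, 46, 6]
  queue [22] -> pop 22, enqueue [none], visited so far: [38, 21, 46, 6, 22]
Result: [38, 21, 46, 6, 22]


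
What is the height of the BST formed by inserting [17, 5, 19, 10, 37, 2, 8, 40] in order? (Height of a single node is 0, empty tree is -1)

Insertion order: [17, 5, 19, 10, 37, 2, 8, 40]
Tree (level-order array): [17, 5, 19, 2, 10, None, 37, None, None, 8, None, None, 40]
Compute height bottom-up (empty subtree = -1):
  height(2) = 1 + max(-1, -1) = 0
  height(8) = 1 + max(-1, -1) = 0
  height(10) = 1 + max(0, -1) = 1
  height(5) = 1 + max(0, 1) = 2
  height(40) = 1 + max(-1, -1) = 0
  height(37) = 1 + max(-1, 0) = 1
  height(19) = 1 + max(-1, 1) = 2
  height(17) = 1 + max(2, 2) = 3
Height = 3


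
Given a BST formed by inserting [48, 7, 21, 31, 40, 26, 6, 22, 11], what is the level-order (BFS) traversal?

Tree insertion order: [48, 7, 21, 31, 40, 26, 6, 22, 11]
Tree (level-order array): [48, 7, None, 6, 21, None, None, 11, 31, None, None, 26, 40, 22]
BFS from the root, enqueuing left then right child of each popped node:
  queue [48] -> pop 48, enqueue [7], visited so far: [48]
  queue [7] -> pop 7, enqueue [6, 21], visited so far: [48, 7]
  queue [6, 21] -> pop 6, enqueue [none], visited so far: [48, 7, 6]
  queue [21] -> pop 21, enqueue [11, 31], visited so far: [48, 7, 6, 21]
  queue [11, 31] -> pop 11, enqueue [none], visited so far: [48, 7, 6, 21, 11]
  queue [31] -> pop 31, enqueue [26, 40], visited so far: [48, 7, 6, 21, 11, 31]
  queue [26, 40] -> pop 26, enqueue [22], visited so far: [48, 7, 6, 21, 11, 31, 26]
  queue [40, 22] -> pop 40, enqueue [none], visited so far: [48, 7, 6, 21, 11, 31, 26, 40]
  queue [22] -> pop 22, enqueue [none], visited so far: [48, 7, 6, 21, 11, 31, 26, 40, 22]
Result: [48, 7, 6, 21, 11, 31, 26, 40, 22]


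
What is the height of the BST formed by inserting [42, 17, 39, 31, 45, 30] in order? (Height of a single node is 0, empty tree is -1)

Insertion order: [42, 17, 39, 31, 45, 30]
Tree (level-order array): [42, 17, 45, None, 39, None, None, 31, None, 30]
Compute height bottom-up (empty subtree = -1):
  height(30) = 1 + max(-1, -1) = 0
  height(31) = 1 + max(0, -1) = 1
  height(39) = 1 + max(1, -1) = 2
  height(17) = 1 + max(-1, 2) = 3
  height(45) = 1 + max(-1, -1) = 0
  height(42) = 1 + max(3, 0) = 4
Height = 4


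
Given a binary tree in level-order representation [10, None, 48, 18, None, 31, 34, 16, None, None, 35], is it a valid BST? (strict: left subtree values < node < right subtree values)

Level-order array: [10, None, 48, 18, None, 31, 34, 16, None, None, 35]
Validate using subtree bounds (lo, hi): at each node, require lo < value < hi,
then recurse left with hi=value and right with lo=value.
Preorder trace (stopping at first violation):
  at node 10 with bounds (-inf, +inf): OK
  at node 48 with bounds (10, +inf): OK
  at node 18 with bounds (10, 48): OK
  at node 31 with bounds (10, 18): VIOLATION
Node 31 violates its bound: not (10 < 31 < 18).
Result: Not a valid BST


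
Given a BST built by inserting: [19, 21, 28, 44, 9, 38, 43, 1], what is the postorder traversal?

Tree insertion order: [19, 21, 28, 44, 9, 38, 43, 1]
Tree (level-order array): [19, 9, 21, 1, None, None, 28, None, None, None, 44, 38, None, None, 43]
Postorder traversal: [1, 9, 43, 38, 44, 28, 21, 19]


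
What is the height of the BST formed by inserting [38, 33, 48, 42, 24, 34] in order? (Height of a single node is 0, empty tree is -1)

Insertion order: [38, 33, 48, 42, 24, 34]
Tree (level-order array): [38, 33, 48, 24, 34, 42]
Compute height bottom-up (empty subtree = -1):
  height(24) = 1 + max(-1, -1) = 0
  height(34) = 1 + max(-1, -1) = 0
  height(33) = 1 + max(0, 0) = 1
  height(42) = 1 + max(-1, -1) = 0
  height(48) = 1 + max(0, -1) = 1
  height(38) = 1 + max(1, 1) = 2
Height = 2


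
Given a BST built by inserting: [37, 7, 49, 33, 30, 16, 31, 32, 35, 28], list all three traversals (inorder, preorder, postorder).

Tree insertion order: [37, 7, 49, 33, 30, 16, 31, 32, 35, 28]
Tree (level-order array): [37, 7, 49, None, 33, None, None, 30, 35, 16, 31, None, None, None, 28, None, 32]
Inorder (L, root, R): [7, 16, 28, 30, 31, 32, 33, 35, 37, 49]
Preorder (root, L, R): [37, 7, 33, 30, 16, 28, 31, 32, 35, 49]
Postorder (L, R, root): [28, 16, 32, 31, 30, 35, 33, 7, 49, 37]


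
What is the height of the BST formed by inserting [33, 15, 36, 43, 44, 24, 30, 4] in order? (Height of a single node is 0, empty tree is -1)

Insertion order: [33, 15, 36, 43, 44, 24, 30, 4]
Tree (level-order array): [33, 15, 36, 4, 24, None, 43, None, None, None, 30, None, 44]
Compute height bottom-up (empty subtree = -1):
  height(4) = 1 + max(-1, -1) = 0
  height(30) = 1 + max(-1, -1) = 0
  height(24) = 1 + max(-1, 0) = 1
  height(15) = 1 + max(0, 1) = 2
  height(44) = 1 + max(-1, -1) = 0
  height(43) = 1 + max(-1, 0) = 1
  height(36) = 1 + max(-1, 1) = 2
  height(33) = 1 + max(2, 2) = 3
Height = 3


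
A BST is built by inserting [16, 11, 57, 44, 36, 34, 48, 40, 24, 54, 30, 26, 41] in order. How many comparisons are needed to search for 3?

Search path for 3: 16 -> 11
Found: False
Comparisons: 2


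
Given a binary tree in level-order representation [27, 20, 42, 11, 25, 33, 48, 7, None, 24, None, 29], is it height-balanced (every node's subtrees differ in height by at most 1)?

Tree (level-order array): [27, 20, 42, 11, 25, 33, 48, 7, None, 24, None, 29]
Definition: a tree is height-balanced if, at every node, |h(left) - h(right)| <= 1 (empty subtree has height -1).
Bottom-up per-node check:
  node 7: h_left=-1, h_right=-1, diff=0 [OK], height=0
  node 11: h_left=0, h_right=-1, diff=1 [OK], height=1
  node 24: h_left=-1, h_right=-1, diff=0 [OK], height=0
  node 25: h_left=0, h_right=-1, diff=1 [OK], height=1
  node 20: h_left=1, h_right=1, diff=0 [OK], height=2
  node 29: h_left=-1, h_right=-1, diff=0 [OK], height=0
  node 33: h_left=0, h_right=-1, diff=1 [OK], height=1
  node 48: h_left=-1, h_right=-1, diff=0 [OK], height=0
  node 42: h_left=1, h_right=0, diff=1 [OK], height=2
  node 27: h_left=2, h_right=2, diff=0 [OK], height=3
All nodes satisfy the balance condition.
Result: Balanced


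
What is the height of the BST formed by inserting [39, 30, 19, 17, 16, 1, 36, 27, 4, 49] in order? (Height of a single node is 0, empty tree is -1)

Insertion order: [39, 30, 19, 17, 16, 1, 36, 27, 4, 49]
Tree (level-order array): [39, 30, 49, 19, 36, None, None, 17, 27, None, None, 16, None, None, None, 1, None, None, 4]
Compute height bottom-up (empty subtree = -1):
  height(4) = 1 + max(-1, -1) = 0
  height(1) = 1 + max(-1, 0) = 1
  height(16) = 1 + max(1, -1) = 2
  height(17) = 1 + max(2, -1) = 3
  height(27) = 1 + max(-1, -1) = 0
  height(19) = 1 + max(3, 0) = 4
  height(36) = 1 + max(-1, -1) = 0
  height(30) = 1 + max(4, 0) = 5
  height(49) = 1 + max(-1, -1) = 0
  height(39) = 1 + max(5, 0) = 6
Height = 6


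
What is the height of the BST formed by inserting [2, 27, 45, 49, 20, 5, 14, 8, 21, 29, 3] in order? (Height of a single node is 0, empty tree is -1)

Insertion order: [2, 27, 45, 49, 20, 5, 14, 8, 21, 29, 3]
Tree (level-order array): [2, None, 27, 20, 45, 5, 21, 29, 49, 3, 14, None, None, None, None, None, None, None, None, 8]
Compute height bottom-up (empty subtree = -1):
  height(3) = 1 + max(-1, -1) = 0
  height(8) = 1 + max(-1, -1) = 0
  height(14) = 1 + max(0, -1) = 1
  height(5) = 1 + max(0, 1) = 2
  height(21) = 1 + max(-1, -1) = 0
  height(20) = 1 + max(2, 0) = 3
  height(29) = 1 + max(-1, -1) = 0
  height(49) = 1 + max(-1, -1) = 0
  height(45) = 1 + max(0, 0) = 1
  height(27) = 1 + max(3, 1) = 4
  height(2) = 1 + max(-1, 4) = 5
Height = 5


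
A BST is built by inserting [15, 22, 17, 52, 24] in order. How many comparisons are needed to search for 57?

Search path for 57: 15 -> 22 -> 52
Found: False
Comparisons: 3


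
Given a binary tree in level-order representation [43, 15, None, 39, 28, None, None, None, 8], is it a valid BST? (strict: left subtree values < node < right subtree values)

Level-order array: [43, 15, None, 39, 28, None, None, None, 8]
Validate using subtree bounds (lo, hi): at each node, require lo < value < hi,
then recurse left with hi=value and right with lo=value.
Preorder trace (stopping at first violation):
  at node 43 with bounds (-inf, +inf): OK
  at node 15 with bounds (-inf, 43): OK
  at node 39 with bounds (-inf, 15): VIOLATION
Node 39 violates its bound: not (-inf < 39 < 15).
Result: Not a valid BST


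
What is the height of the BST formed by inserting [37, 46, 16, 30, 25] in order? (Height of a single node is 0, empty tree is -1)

Insertion order: [37, 46, 16, 30, 25]
Tree (level-order array): [37, 16, 46, None, 30, None, None, 25]
Compute height bottom-up (empty subtree = -1):
  height(25) = 1 + max(-1, -1) = 0
  height(30) = 1 + max(0, -1) = 1
  height(16) = 1 + max(-1, 1) = 2
  height(46) = 1 + max(-1, -1) = 0
  height(37) = 1 + max(2, 0) = 3
Height = 3


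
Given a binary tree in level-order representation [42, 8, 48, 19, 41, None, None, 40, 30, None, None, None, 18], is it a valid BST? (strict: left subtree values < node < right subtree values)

Level-order array: [42, 8, 48, 19, 41, None, None, 40, 30, None, None, None, 18]
Validate using subtree bounds (lo, hi): at each node, require lo < value < hi,
then recurse left with hi=value and right with lo=value.
Preorder trace (stopping at first violation):
  at node 42 with bounds (-inf, +inf): OK
  at node 8 with bounds (-inf, 42): OK
  at node 19 with bounds (-inf, 8): VIOLATION
Node 19 violates its bound: not (-inf < 19 < 8).
Result: Not a valid BST


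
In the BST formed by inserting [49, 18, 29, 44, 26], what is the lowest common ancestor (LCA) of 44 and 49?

Tree insertion order: [49, 18, 29, 44, 26]
Tree (level-order array): [49, 18, None, None, 29, 26, 44]
In a BST, the LCA of p=44, q=49 is the first node v on the
root-to-leaf path with p <= v <= q (go left if both < v, right if both > v).
Walk from root:
  at 49: 44 <= 49 <= 49, this is the LCA
LCA = 49


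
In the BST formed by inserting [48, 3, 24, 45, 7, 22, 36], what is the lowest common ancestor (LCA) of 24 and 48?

Tree insertion order: [48, 3, 24, 45, 7, 22, 36]
Tree (level-order array): [48, 3, None, None, 24, 7, 45, None, 22, 36]
In a BST, the LCA of p=24, q=48 is the first node v on the
root-to-leaf path with p <= v <= q (go left if both < v, right if both > v).
Walk from root:
  at 48: 24 <= 48 <= 48, this is the LCA
LCA = 48


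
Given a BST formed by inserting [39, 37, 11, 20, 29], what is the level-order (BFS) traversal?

Tree insertion order: [39, 37, 11, 20, 29]
Tree (level-order array): [39, 37, None, 11, None, None, 20, None, 29]
BFS from the root, enqueuing left then right child of each popped node:
  queue [39] -> pop 39, enqueue [37], visited so far: [39]
  queue [37] -> pop 37, enqueue [11], visited so far: [39, 37]
  queue [11] -> pop 11, enqueue [20], visited so far: [39, 37, 11]
  queue [20] -> pop 20, enqueue [29], visited so far: [39, 37, 11, 20]
  queue [29] -> pop 29, enqueue [none], visited so far: [39, 37, 11, 20, 29]
Result: [39, 37, 11, 20, 29]


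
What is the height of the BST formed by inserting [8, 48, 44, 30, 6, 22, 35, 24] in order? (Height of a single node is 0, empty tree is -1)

Insertion order: [8, 48, 44, 30, 6, 22, 35, 24]
Tree (level-order array): [8, 6, 48, None, None, 44, None, 30, None, 22, 35, None, 24]
Compute height bottom-up (empty subtree = -1):
  height(6) = 1 + max(-1, -1) = 0
  height(24) = 1 + max(-1, -1) = 0
  height(22) = 1 + max(-1, 0) = 1
  height(35) = 1 + max(-1, -1) = 0
  height(30) = 1 + max(1, 0) = 2
  height(44) = 1 + max(2, -1) = 3
  height(48) = 1 + max(3, -1) = 4
  height(8) = 1 + max(0, 4) = 5
Height = 5


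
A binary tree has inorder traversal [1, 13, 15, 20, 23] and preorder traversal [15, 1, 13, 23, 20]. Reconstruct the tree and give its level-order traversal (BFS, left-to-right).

Inorder:  [1, 13, 15, 20, 23]
Preorder: [15, 1, 13, 23, 20]
Algorithm: preorder visits root first, so consume preorder in order;
for each root, split the current inorder slice at that value into
left-subtree inorder and right-subtree inorder, then recurse.
Recursive splits:
  root=15; inorder splits into left=[1, 13], right=[20, 23]
  root=1; inorder splits into left=[], right=[13]
  root=13; inorder splits into left=[], right=[]
  root=23; inorder splits into left=[20], right=[]
  root=20; inorder splits into left=[], right=[]
Reconstructed level-order: [15, 1, 23, 13, 20]


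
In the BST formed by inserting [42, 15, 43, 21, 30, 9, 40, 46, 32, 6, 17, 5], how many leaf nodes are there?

Tree built from: [42, 15, 43, 21, 30, 9, 40, 46, 32, 6, 17, 5]
Tree (level-order array): [42, 15, 43, 9, 21, None, 46, 6, None, 17, 30, None, None, 5, None, None, None, None, 40, None, None, 32]
Rule: A leaf has 0 children.
Per-node child counts:
  node 42: 2 child(ren)
  node 15: 2 child(ren)
  node 9: 1 child(ren)
  node 6: 1 child(ren)
  node 5: 0 child(ren)
  node 21: 2 child(ren)
  node 17: 0 child(ren)
  node 30: 1 child(ren)
  node 40: 1 child(ren)
  node 32: 0 child(ren)
  node 43: 1 child(ren)
  node 46: 0 child(ren)
Matching nodes: [5, 17, 32, 46]
Count of leaf nodes: 4


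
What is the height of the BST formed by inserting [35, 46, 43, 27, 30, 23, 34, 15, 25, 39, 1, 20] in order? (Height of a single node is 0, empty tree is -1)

Insertion order: [35, 46, 43, 27, 30, 23, 34, 15, 25, 39, 1, 20]
Tree (level-order array): [35, 27, 46, 23, 30, 43, None, 15, 25, None, 34, 39, None, 1, 20]
Compute height bottom-up (empty subtree = -1):
  height(1) = 1 + max(-1, -1) = 0
  height(20) = 1 + max(-1, -1) = 0
  height(15) = 1 + max(0, 0) = 1
  height(25) = 1 + max(-1, -1) = 0
  height(23) = 1 + max(1, 0) = 2
  height(34) = 1 + max(-1, -1) = 0
  height(30) = 1 + max(-1, 0) = 1
  height(27) = 1 + max(2, 1) = 3
  height(39) = 1 + max(-1, -1) = 0
  height(43) = 1 + max(0, -1) = 1
  height(46) = 1 + max(1, -1) = 2
  height(35) = 1 + max(3, 2) = 4
Height = 4


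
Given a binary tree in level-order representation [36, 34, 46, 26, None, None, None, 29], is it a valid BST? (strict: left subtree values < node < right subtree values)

Level-order array: [36, 34, 46, 26, None, None, None, 29]
Validate using subtree bounds (lo, hi): at each node, require lo < value < hi,
then recurse left with hi=value and right with lo=value.
Preorder trace (stopping at first violation):
  at node 36 with bounds (-inf, +inf): OK
  at node 34 with bounds (-inf, 36): OK
  at node 26 with bounds (-inf, 34): OK
  at node 29 with bounds (-inf, 26): VIOLATION
Node 29 violates its bound: not (-inf < 29 < 26).
Result: Not a valid BST


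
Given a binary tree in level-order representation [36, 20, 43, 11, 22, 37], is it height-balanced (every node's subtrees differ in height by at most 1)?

Tree (level-order array): [36, 20, 43, 11, 22, 37]
Definition: a tree is height-balanced if, at every node, |h(left) - h(right)| <= 1 (empty subtree has height -1).
Bottom-up per-node check:
  node 11: h_left=-1, h_right=-1, diff=0 [OK], height=0
  node 22: h_left=-1, h_right=-1, diff=0 [OK], height=0
  node 20: h_left=0, h_right=0, diff=0 [OK], height=1
  node 37: h_left=-1, h_right=-1, diff=0 [OK], height=0
  node 43: h_left=0, h_right=-1, diff=1 [OK], height=1
  node 36: h_left=1, h_right=1, diff=0 [OK], height=2
All nodes satisfy the balance condition.
Result: Balanced


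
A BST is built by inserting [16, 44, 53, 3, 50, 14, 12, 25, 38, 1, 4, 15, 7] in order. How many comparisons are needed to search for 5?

Search path for 5: 16 -> 3 -> 14 -> 12 -> 4 -> 7
Found: False
Comparisons: 6


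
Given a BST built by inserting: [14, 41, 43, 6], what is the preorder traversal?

Tree insertion order: [14, 41, 43, 6]
Tree (level-order array): [14, 6, 41, None, None, None, 43]
Preorder traversal: [14, 6, 41, 43]


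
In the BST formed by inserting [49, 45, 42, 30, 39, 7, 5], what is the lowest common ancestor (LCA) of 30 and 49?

Tree insertion order: [49, 45, 42, 30, 39, 7, 5]
Tree (level-order array): [49, 45, None, 42, None, 30, None, 7, 39, 5]
In a BST, the LCA of p=30, q=49 is the first node v on the
root-to-leaf path with p <= v <= q (go left if both < v, right if both > v).
Walk from root:
  at 49: 30 <= 49 <= 49, this is the LCA
LCA = 49


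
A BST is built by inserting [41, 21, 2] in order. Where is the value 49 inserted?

Starting tree (level order): [41, 21, None, 2]
Insertion path: 41
Result: insert 49 as right child of 41
Final tree (level order): [41, 21, 49, 2]


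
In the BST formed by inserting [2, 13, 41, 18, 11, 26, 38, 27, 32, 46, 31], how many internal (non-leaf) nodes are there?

Tree built from: [2, 13, 41, 18, 11, 26, 38, 27, 32, 46, 31]
Tree (level-order array): [2, None, 13, 11, 41, None, None, 18, 46, None, 26, None, None, None, 38, 27, None, None, 32, 31]
Rule: An internal node has at least one child.
Per-node child counts:
  node 2: 1 child(ren)
  node 13: 2 child(ren)
  node 11: 0 child(ren)
  node 41: 2 child(ren)
  node 18: 1 child(ren)
  node 26: 1 child(ren)
  node 38: 1 child(ren)
  node 27: 1 child(ren)
  node 32: 1 child(ren)
  node 31: 0 child(ren)
  node 46: 0 child(ren)
Matching nodes: [2, 13, 41, 18, 26, 38, 27, 32]
Count of internal (non-leaf) nodes: 8


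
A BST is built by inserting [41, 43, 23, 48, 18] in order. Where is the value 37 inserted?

Starting tree (level order): [41, 23, 43, 18, None, None, 48]
Insertion path: 41 -> 23
Result: insert 37 as right child of 23
Final tree (level order): [41, 23, 43, 18, 37, None, 48]


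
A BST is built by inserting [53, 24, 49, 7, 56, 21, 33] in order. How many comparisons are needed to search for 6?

Search path for 6: 53 -> 24 -> 7
Found: False
Comparisons: 3


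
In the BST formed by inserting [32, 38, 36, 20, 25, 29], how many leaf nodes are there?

Tree built from: [32, 38, 36, 20, 25, 29]
Tree (level-order array): [32, 20, 38, None, 25, 36, None, None, 29]
Rule: A leaf has 0 children.
Per-node child counts:
  node 32: 2 child(ren)
  node 20: 1 child(ren)
  node 25: 1 child(ren)
  node 29: 0 child(ren)
  node 38: 1 child(ren)
  node 36: 0 child(ren)
Matching nodes: [29, 36]
Count of leaf nodes: 2


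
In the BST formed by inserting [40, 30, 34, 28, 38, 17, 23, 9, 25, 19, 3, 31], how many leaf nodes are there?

Tree built from: [40, 30, 34, 28, 38, 17, 23, 9, 25, 19, 3, 31]
Tree (level-order array): [40, 30, None, 28, 34, 17, None, 31, 38, 9, 23, None, None, None, None, 3, None, 19, 25]
Rule: A leaf has 0 children.
Per-node child counts:
  node 40: 1 child(ren)
  node 30: 2 child(ren)
  node 28: 1 child(ren)
  node 17: 2 child(ren)
  node 9: 1 child(ren)
  node 3: 0 child(ren)
  node 23: 2 child(ren)
  node 19: 0 child(ren)
  node 25: 0 child(ren)
  node 34: 2 child(ren)
  node 31: 0 child(ren)
  node 38: 0 child(ren)
Matching nodes: [3, 19, 25, 31, 38]
Count of leaf nodes: 5


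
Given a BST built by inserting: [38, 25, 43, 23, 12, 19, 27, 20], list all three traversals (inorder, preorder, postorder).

Tree insertion order: [38, 25, 43, 23, 12, 19, 27, 20]
Tree (level-order array): [38, 25, 43, 23, 27, None, None, 12, None, None, None, None, 19, None, 20]
Inorder (L, root, R): [12, 19, 20, 23, 25, 27, 38, 43]
Preorder (root, L, R): [38, 25, 23, 12, 19, 20, 27, 43]
Postorder (L, R, root): [20, 19, 12, 23, 27, 25, 43, 38]


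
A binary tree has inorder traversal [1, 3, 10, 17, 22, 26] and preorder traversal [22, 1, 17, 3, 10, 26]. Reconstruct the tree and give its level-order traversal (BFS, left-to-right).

Inorder:  [1, 3, 10, 17, 22, 26]
Preorder: [22, 1, 17, 3, 10, 26]
Algorithm: preorder visits root first, so consume preorder in order;
for each root, split the current inorder slice at that value into
left-subtree inorder and right-subtree inorder, then recurse.
Recursive splits:
  root=22; inorder splits into left=[1, 3, 10, 17], right=[26]
  root=1; inorder splits into left=[], right=[3, 10, 17]
  root=17; inorder splits into left=[3, 10], right=[]
  root=3; inorder splits into left=[], right=[10]
  root=10; inorder splits into left=[], right=[]
  root=26; inorder splits into left=[], right=[]
Reconstructed level-order: [22, 1, 26, 17, 3, 10]


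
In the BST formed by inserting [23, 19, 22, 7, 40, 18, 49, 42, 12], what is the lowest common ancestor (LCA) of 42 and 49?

Tree insertion order: [23, 19, 22, 7, 40, 18, 49, 42, 12]
Tree (level-order array): [23, 19, 40, 7, 22, None, 49, None, 18, None, None, 42, None, 12]
In a BST, the LCA of p=42, q=49 is the first node v on the
root-to-leaf path with p <= v <= q (go left if both < v, right if both > v).
Walk from root:
  at 23: both 42 and 49 > 23, go right
  at 40: both 42 and 49 > 40, go right
  at 49: 42 <= 49 <= 49, this is the LCA
LCA = 49


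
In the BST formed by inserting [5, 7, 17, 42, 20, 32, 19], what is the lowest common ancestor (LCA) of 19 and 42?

Tree insertion order: [5, 7, 17, 42, 20, 32, 19]
Tree (level-order array): [5, None, 7, None, 17, None, 42, 20, None, 19, 32]
In a BST, the LCA of p=19, q=42 is the first node v on the
root-to-leaf path with p <= v <= q (go left if both < v, right if both > v).
Walk from root:
  at 5: both 19 and 42 > 5, go right
  at 7: both 19 and 42 > 7, go right
  at 17: both 19 and 42 > 17, go right
  at 42: 19 <= 42 <= 42, this is the LCA
LCA = 42


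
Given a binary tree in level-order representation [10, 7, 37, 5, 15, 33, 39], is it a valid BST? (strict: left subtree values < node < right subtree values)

Level-order array: [10, 7, 37, 5, 15, 33, 39]
Validate using subtree bounds (lo, hi): at each node, require lo < value < hi,
then recurse left with hi=value and right with lo=value.
Preorder trace (stopping at first violation):
  at node 10 with bounds (-inf, +inf): OK
  at node 7 with bounds (-inf, 10): OK
  at node 5 with bounds (-inf, 7): OK
  at node 15 with bounds (7, 10): VIOLATION
Node 15 violates its bound: not (7 < 15 < 10).
Result: Not a valid BST


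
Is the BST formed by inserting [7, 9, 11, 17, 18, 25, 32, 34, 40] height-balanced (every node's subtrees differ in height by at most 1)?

Tree (level-order array): [7, None, 9, None, 11, None, 17, None, 18, None, 25, None, 32, None, 34, None, 40]
Definition: a tree is height-balanced if, at every node, |h(left) - h(right)| <= 1 (empty subtree has height -1).
Bottom-up per-node check:
  node 40: h_left=-1, h_right=-1, diff=0 [OK], height=0
  node 34: h_left=-1, h_right=0, diff=1 [OK], height=1
  node 32: h_left=-1, h_right=1, diff=2 [FAIL (|-1-1|=2 > 1)], height=2
  node 25: h_left=-1, h_right=2, diff=3 [FAIL (|-1-2|=3 > 1)], height=3
  node 18: h_left=-1, h_right=3, diff=4 [FAIL (|-1-3|=4 > 1)], height=4
  node 17: h_left=-1, h_right=4, diff=5 [FAIL (|-1-4|=5 > 1)], height=5
  node 11: h_left=-1, h_right=5, diff=6 [FAIL (|-1-5|=6 > 1)], height=6
  node 9: h_left=-1, h_right=6, diff=7 [FAIL (|-1-6|=7 > 1)], height=7
  node 7: h_left=-1, h_right=7, diff=8 [FAIL (|-1-7|=8 > 1)], height=8
Node 32 violates the condition: |-1 - 1| = 2 > 1.
Result: Not balanced


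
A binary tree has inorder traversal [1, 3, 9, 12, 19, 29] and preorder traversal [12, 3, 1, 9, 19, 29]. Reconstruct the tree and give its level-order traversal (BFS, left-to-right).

Inorder:  [1, 3, 9, 12, 19, 29]
Preorder: [12, 3, 1, 9, 19, 29]
Algorithm: preorder visits root first, so consume preorder in order;
for each root, split the current inorder slice at that value into
left-subtree inorder and right-subtree inorder, then recurse.
Recursive splits:
  root=12; inorder splits into left=[1, 3, 9], right=[19, 29]
  root=3; inorder splits into left=[1], right=[9]
  root=1; inorder splits into left=[], right=[]
  root=9; inorder splits into left=[], right=[]
  root=19; inorder splits into left=[], right=[29]
  root=29; inorder splits into left=[], right=[]
Reconstructed level-order: [12, 3, 19, 1, 9, 29]


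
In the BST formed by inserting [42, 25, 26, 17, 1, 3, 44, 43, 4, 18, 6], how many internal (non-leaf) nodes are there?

Tree built from: [42, 25, 26, 17, 1, 3, 44, 43, 4, 18, 6]
Tree (level-order array): [42, 25, 44, 17, 26, 43, None, 1, 18, None, None, None, None, None, 3, None, None, None, 4, None, 6]
Rule: An internal node has at least one child.
Per-node child counts:
  node 42: 2 child(ren)
  node 25: 2 child(ren)
  node 17: 2 child(ren)
  node 1: 1 child(ren)
  node 3: 1 child(ren)
  node 4: 1 child(ren)
  node 6: 0 child(ren)
  node 18: 0 child(ren)
  node 26: 0 child(ren)
  node 44: 1 child(ren)
  node 43: 0 child(ren)
Matching nodes: [42, 25, 17, 1, 3, 4, 44]
Count of internal (non-leaf) nodes: 7


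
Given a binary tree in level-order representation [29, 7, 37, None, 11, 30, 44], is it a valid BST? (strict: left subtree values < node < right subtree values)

Level-order array: [29, 7, 37, None, 11, 30, 44]
Validate using subtree bounds (lo, hi): at each node, require lo < value < hi,
then recurse left with hi=value and right with lo=value.
Preorder trace (stopping at first violation):
  at node 29 with bounds (-inf, +inf): OK
  at node 7 with bounds (-inf, 29): OK
  at node 11 with bounds (7, 29): OK
  at node 37 with bounds (29, +inf): OK
  at node 30 with bounds (29, 37): OK
  at node 44 with bounds (37, +inf): OK
No violation found at any node.
Result: Valid BST


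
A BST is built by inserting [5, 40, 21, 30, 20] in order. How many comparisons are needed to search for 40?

Search path for 40: 5 -> 40
Found: True
Comparisons: 2


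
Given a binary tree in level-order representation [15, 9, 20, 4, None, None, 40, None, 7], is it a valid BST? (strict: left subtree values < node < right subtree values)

Level-order array: [15, 9, 20, 4, None, None, 40, None, 7]
Validate using subtree bounds (lo, hi): at each node, require lo < value < hi,
then recurse left with hi=value and right with lo=value.
Preorder trace (stopping at first violation):
  at node 15 with bounds (-inf, +inf): OK
  at node 9 with bounds (-inf, 15): OK
  at node 4 with bounds (-inf, 9): OK
  at node 7 with bounds (4, 9): OK
  at node 20 with bounds (15, +inf): OK
  at node 40 with bounds (20, +inf): OK
No violation found at any node.
Result: Valid BST


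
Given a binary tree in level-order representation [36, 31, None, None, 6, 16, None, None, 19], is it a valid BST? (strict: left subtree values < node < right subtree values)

Level-order array: [36, 31, None, None, 6, 16, None, None, 19]
Validate using subtree bounds (lo, hi): at each node, require lo < value < hi,
then recurse left with hi=value and right with lo=value.
Preorder trace (stopping at first violation):
  at node 36 with bounds (-inf, +inf): OK
  at node 31 with bounds (-inf, 36): OK
  at node 6 with bounds (31, 36): VIOLATION
Node 6 violates its bound: not (31 < 6 < 36).
Result: Not a valid BST


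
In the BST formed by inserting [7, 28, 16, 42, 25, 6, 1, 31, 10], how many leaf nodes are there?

Tree built from: [7, 28, 16, 42, 25, 6, 1, 31, 10]
Tree (level-order array): [7, 6, 28, 1, None, 16, 42, None, None, 10, 25, 31]
Rule: A leaf has 0 children.
Per-node child counts:
  node 7: 2 child(ren)
  node 6: 1 child(ren)
  node 1: 0 child(ren)
  node 28: 2 child(ren)
  node 16: 2 child(ren)
  node 10: 0 child(ren)
  node 25: 0 child(ren)
  node 42: 1 child(ren)
  node 31: 0 child(ren)
Matching nodes: [1, 10, 25, 31]
Count of leaf nodes: 4


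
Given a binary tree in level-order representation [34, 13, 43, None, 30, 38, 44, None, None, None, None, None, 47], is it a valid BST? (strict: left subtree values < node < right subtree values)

Level-order array: [34, 13, 43, None, 30, 38, 44, None, None, None, None, None, 47]
Validate using subtree bounds (lo, hi): at each node, require lo < value < hi,
then recurse left with hi=value and right with lo=value.
Preorder trace (stopping at first violation):
  at node 34 with bounds (-inf, +inf): OK
  at node 13 with bounds (-inf, 34): OK
  at node 30 with bounds (13, 34): OK
  at node 43 with bounds (34, +inf): OK
  at node 38 with bounds (34, 43): OK
  at node 44 with bounds (43, +inf): OK
  at node 47 with bounds (44, +inf): OK
No violation found at any node.
Result: Valid BST


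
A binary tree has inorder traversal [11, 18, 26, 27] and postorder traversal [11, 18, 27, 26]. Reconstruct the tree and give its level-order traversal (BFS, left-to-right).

Inorder:   [11, 18, 26, 27]
Postorder: [11, 18, 27, 26]
Algorithm: postorder visits root last, so walk postorder right-to-left;
each value is the root of the current inorder slice — split it at that
value, recurse on the right subtree first, then the left.
Recursive splits:
  root=26; inorder splits into left=[11, 18], right=[27]
  root=27; inorder splits into left=[], right=[]
  root=18; inorder splits into left=[11], right=[]
  root=11; inorder splits into left=[], right=[]
Reconstructed level-order: [26, 18, 27, 11]


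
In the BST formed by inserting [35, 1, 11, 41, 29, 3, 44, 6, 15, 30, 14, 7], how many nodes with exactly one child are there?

Tree built from: [35, 1, 11, 41, 29, 3, 44, 6, 15, 30, 14, 7]
Tree (level-order array): [35, 1, 41, None, 11, None, 44, 3, 29, None, None, None, 6, 15, 30, None, 7, 14]
Rule: These are nodes with exactly 1 non-null child.
Per-node child counts:
  node 35: 2 child(ren)
  node 1: 1 child(ren)
  node 11: 2 child(ren)
  node 3: 1 child(ren)
  node 6: 1 child(ren)
  node 7: 0 child(ren)
  node 29: 2 child(ren)
  node 15: 1 child(ren)
  node 14: 0 child(ren)
  node 30: 0 child(ren)
  node 41: 1 child(ren)
  node 44: 0 child(ren)
Matching nodes: [1, 3, 6, 15, 41]
Count of nodes with exactly one child: 5


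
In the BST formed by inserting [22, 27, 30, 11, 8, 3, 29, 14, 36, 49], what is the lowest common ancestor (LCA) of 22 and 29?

Tree insertion order: [22, 27, 30, 11, 8, 3, 29, 14, 36, 49]
Tree (level-order array): [22, 11, 27, 8, 14, None, 30, 3, None, None, None, 29, 36, None, None, None, None, None, 49]
In a BST, the LCA of p=22, q=29 is the first node v on the
root-to-leaf path with p <= v <= q (go left if both < v, right if both > v).
Walk from root:
  at 22: 22 <= 22 <= 29, this is the LCA
LCA = 22


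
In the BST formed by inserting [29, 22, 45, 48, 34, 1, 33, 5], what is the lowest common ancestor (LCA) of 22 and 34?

Tree insertion order: [29, 22, 45, 48, 34, 1, 33, 5]
Tree (level-order array): [29, 22, 45, 1, None, 34, 48, None, 5, 33]
In a BST, the LCA of p=22, q=34 is the first node v on the
root-to-leaf path with p <= v <= q (go left if both < v, right if both > v).
Walk from root:
  at 29: 22 <= 29 <= 34, this is the LCA
LCA = 29


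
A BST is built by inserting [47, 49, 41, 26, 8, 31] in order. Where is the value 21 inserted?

Starting tree (level order): [47, 41, 49, 26, None, None, None, 8, 31]
Insertion path: 47 -> 41 -> 26 -> 8
Result: insert 21 as right child of 8
Final tree (level order): [47, 41, 49, 26, None, None, None, 8, 31, None, 21]


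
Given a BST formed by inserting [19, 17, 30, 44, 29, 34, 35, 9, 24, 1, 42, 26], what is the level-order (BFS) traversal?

Tree insertion order: [19, 17, 30, 44, 29, 34, 35, 9, 24, 1, 42, 26]
Tree (level-order array): [19, 17, 30, 9, None, 29, 44, 1, None, 24, None, 34, None, None, None, None, 26, None, 35, None, None, None, 42]
BFS from the root, enqueuing left then right child of each popped node:
  queue [19] -> pop 19, enqueue [17, 30], visited so far: [19]
  queue [17, 30] -> pop 17, enqueue [9], visited so far: [19, 17]
  queue [30, 9] -> pop 30, enqueue [29, 44], visited so far: [19, 17, 30]
  queue [9, 29, 44] -> pop 9, enqueue [1], visited so far: [19, 17, 30, 9]
  queue [29, 44, 1] -> pop 29, enqueue [24], visited so far: [19, 17, 30, 9, 29]
  queue [44, 1, 24] -> pop 44, enqueue [34], visited so far: [19, 17, 30, 9, 29, 44]
  queue [1, 24, 34] -> pop 1, enqueue [none], visited so far: [19, 17, 30, 9, 29, 44, 1]
  queue [24, 34] -> pop 24, enqueue [26], visited so far: [19, 17, 30, 9, 29, 44, 1, 24]
  queue [34, 26] -> pop 34, enqueue [35], visited so far: [19, 17, 30, 9, 29, 44, 1, 24, 34]
  queue [26, 35] -> pop 26, enqueue [none], visited so far: [19, 17, 30, 9, 29, 44, 1, 24, 34, 26]
  queue [35] -> pop 35, enqueue [42], visited so far: [19, 17, 30, 9, 29, 44, 1, 24, 34, 26, 35]
  queue [42] -> pop 42, enqueue [none], visited so far: [19, 17, 30, 9, 29, 44, 1, 24, 34, 26, 35, 42]
Result: [19, 17, 30, 9, 29, 44, 1, 24, 34, 26, 35, 42]


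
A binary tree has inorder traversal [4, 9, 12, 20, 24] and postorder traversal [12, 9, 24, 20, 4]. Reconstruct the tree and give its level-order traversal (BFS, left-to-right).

Inorder:   [4, 9, 12, 20, 24]
Postorder: [12, 9, 24, 20, 4]
Algorithm: postorder visits root last, so walk postorder right-to-left;
each value is the root of the current inorder slice — split it at that
value, recurse on the right subtree first, then the left.
Recursive splits:
  root=4; inorder splits into left=[], right=[9, 12, 20, 24]
  root=20; inorder splits into left=[9, 12], right=[24]
  root=24; inorder splits into left=[], right=[]
  root=9; inorder splits into left=[], right=[12]
  root=12; inorder splits into left=[], right=[]
Reconstructed level-order: [4, 20, 9, 24, 12]


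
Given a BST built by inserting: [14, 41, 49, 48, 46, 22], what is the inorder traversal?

Tree insertion order: [14, 41, 49, 48, 46, 22]
Tree (level-order array): [14, None, 41, 22, 49, None, None, 48, None, 46]
Inorder traversal: [14, 22, 41, 46, 48, 49]


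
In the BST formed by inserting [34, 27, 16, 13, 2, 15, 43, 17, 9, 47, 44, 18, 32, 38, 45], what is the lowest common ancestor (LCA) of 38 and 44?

Tree insertion order: [34, 27, 16, 13, 2, 15, 43, 17, 9, 47, 44, 18, 32, 38, 45]
Tree (level-order array): [34, 27, 43, 16, 32, 38, 47, 13, 17, None, None, None, None, 44, None, 2, 15, None, 18, None, 45, None, 9]
In a BST, the LCA of p=38, q=44 is the first node v on the
root-to-leaf path with p <= v <= q (go left if both < v, right if both > v).
Walk from root:
  at 34: both 38 and 44 > 34, go right
  at 43: 38 <= 43 <= 44, this is the LCA
LCA = 43


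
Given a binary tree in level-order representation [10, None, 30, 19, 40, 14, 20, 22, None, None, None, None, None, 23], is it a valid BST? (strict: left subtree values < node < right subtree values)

Level-order array: [10, None, 30, 19, 40, 14, 20, 22, None, None, None, None, None, 23]
Validate using subtree bounds (lo, hi): at each node, require lo < value < hi,
then recurse left with hi=value and right with lo=value.
Preorder trace (stopping at first violation):
  at node 10 with bounds (-inf, +inf): OK
  at node 30 with bounds (10, +inf): OK
  at node 19 with bounds (10, 30): OK
  at node 14 with bounds (10, 19): OK
  at node 20 with bounds (19, 30): OK
  at node 40 with bounds (30, +inf): OK
  at node 22 with bounds (30, 40): VIOLATION
Node 22 violates its bound: not (30 < 22 < 40).
Result: Not a valid BST


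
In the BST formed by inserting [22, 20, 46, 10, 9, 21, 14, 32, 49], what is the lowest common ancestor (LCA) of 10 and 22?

Tree insertion order: [22, 20, 46, 10, 9, 21, 14, 32, 49]
Tree (level-order array): [22, 20, 46, 10, 21, 32, 49, 9, 14]
In a BST, the LCA of p=10, q=22 is the first node v on the
root-to-leaf path with p <= v <= q (go left if both < v, right if both > v).
Walk from root:
  at 22: 10 <= 22 <= 22, this is the LCA
LCA = 22


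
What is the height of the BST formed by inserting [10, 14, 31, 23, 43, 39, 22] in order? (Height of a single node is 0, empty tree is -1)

Insertion order: [10, 14, 31, 23, 43, 39, 22]
Tree (level-order array): [10, None, 14, None, 31, 23, 43, 22, None, 39]
Compute height bottom-up (empty subtree = -1):
  height(22) = 1 + max(-1, -1) = 0
  height(23) = 1 + max(0, -1) = 1
  height(39) = 1 + max(-1, -1) = 0
  height(43) = 1 + max(0, -1) = 1
  height(31) = 1 + max(1, 1) = 2
  height(14) = 1 + max(-1, 2) = 3
  height(10) = 1 + max(-1, 3) = 4
Height = 4


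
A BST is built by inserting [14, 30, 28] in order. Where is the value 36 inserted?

Starting tree (level order): [14, None, 30, 28]
Insertion path: 14 -> 30
Result: insert 36 as right child of 30
Final tree (level order): [14, None, 30, 28, 36]


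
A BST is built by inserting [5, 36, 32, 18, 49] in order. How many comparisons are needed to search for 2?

Search path for 2: 5
Found: False
Comparisons: 1


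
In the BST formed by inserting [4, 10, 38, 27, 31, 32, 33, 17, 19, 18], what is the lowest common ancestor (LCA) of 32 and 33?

Tree insertion order: [4, 10, 38, 27, 31, 32, 33, 17, 19, 18]
Tree (level-order array): [4, None, 10, None, 38, 27, None, 17, 31, None, 19, None, 32, 18, None, None, 33]
In a BST, the LCA of p=32, q=33 is the first node v on the
root-to-leaf path with p <= v <= q (go left if both < v, right if both > v).
Walk from root:
  at 4: both 32 and 33 > 4, go right
  at 10: both 32 and 33 > 10, go right
  at 38: both 32 and 33 < 38, go left
  at 27: both 32 and 33 > 27, go right
  at 31: both 32 and 33 > 31, go right
  at 32: 32 <= 32 <= 33, this is the LCA
LCA = 32


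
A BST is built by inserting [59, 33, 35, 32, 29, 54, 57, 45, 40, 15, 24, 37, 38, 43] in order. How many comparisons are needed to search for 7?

Search path for 7: 59 -> 33 -> 32 -> 29 -> 15
Found: False
Comparisons: 5


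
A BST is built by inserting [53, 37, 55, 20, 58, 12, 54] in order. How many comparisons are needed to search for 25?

Search path for 25: 53 -> 37 -> 20
Found: False
Comparisons: 3


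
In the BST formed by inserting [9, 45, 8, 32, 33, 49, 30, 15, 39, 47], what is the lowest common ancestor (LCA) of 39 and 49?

Tree insertion order: [9, 45, 8, 32, 33, 49, 30, 15, 39, 47]
Tree (level-order array): [9, 8, 45, None, None, 32, 49, 30, 33, 47, None, 15, None, None, 39]
In a BST, the LCA of p=39, q=49 is the first node v on the
root-to-leaf path with p <= v <= q (go left if both < v, right if both > v).
Walk from root:
  at 9: both 39 and 49 > 9, go right
  at 45: 39 <= 45 <= 49, this is the LCA
LCA = 45


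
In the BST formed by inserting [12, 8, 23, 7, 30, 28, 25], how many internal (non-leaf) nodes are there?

Tree built from: [12, 8, 23, 7, 30, 28, 25]
Tree (level-order array): [12, 8, 23, 7, None, None, 30, None, None, 28, None, 25]
Rule: An internal node has at least one child.
Per-node child counts:
  node 12: 2 child(ren)
  node 8: 1 child(ren)
  node 7: 0 child(ren)
  node 23: 1 child(ren)
  node 30: 1 child(ren)
  node 28: 1 child(ren)
  node 25: 0 child(ren)
Matching nodes: [12, 8, 23, 30, 28]
Count of internal (non-leaf) nodes: 5
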